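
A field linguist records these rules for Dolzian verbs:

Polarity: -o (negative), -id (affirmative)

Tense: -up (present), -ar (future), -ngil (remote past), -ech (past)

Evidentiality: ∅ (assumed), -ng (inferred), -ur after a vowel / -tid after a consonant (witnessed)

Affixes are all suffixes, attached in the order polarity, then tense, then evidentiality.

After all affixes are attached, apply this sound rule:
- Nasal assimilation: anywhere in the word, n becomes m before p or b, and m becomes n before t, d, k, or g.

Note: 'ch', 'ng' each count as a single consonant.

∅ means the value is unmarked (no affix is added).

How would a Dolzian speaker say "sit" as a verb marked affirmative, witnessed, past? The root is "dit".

Attach polarity affirmative -id → ditid.
Attach tense past -ech → ditidech.
Attach evidentiality witnessed -tid (after consonant 'ch') → ditidechtid.
Nasal assimilation: no change.

ditidechtid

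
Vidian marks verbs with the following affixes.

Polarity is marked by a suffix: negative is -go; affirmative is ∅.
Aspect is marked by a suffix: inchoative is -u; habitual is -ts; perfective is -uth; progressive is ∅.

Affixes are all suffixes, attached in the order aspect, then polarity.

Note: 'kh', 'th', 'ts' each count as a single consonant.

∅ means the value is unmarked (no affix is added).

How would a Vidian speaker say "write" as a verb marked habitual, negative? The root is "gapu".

gaputsgo

Attach aspect habitual -ts → gaputs.
Attach polarity negative -go → gaputsgo.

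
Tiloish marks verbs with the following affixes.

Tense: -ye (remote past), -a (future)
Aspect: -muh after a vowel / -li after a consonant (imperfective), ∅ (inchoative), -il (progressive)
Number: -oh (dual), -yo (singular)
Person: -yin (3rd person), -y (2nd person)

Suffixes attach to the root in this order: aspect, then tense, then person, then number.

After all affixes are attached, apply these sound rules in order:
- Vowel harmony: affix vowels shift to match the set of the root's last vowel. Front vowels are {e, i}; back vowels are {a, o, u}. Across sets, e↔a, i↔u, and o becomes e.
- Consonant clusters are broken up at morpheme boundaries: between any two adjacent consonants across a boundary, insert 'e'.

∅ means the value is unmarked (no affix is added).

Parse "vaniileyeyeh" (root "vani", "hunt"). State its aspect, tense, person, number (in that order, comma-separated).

Segment: vani-il-ye-y-oh.
aspect: -il → progressive.
tense: -ye → remote past.
person: -y → 2nd person.
number: -oh → dual.

progressive, remote past, 2nd person, dual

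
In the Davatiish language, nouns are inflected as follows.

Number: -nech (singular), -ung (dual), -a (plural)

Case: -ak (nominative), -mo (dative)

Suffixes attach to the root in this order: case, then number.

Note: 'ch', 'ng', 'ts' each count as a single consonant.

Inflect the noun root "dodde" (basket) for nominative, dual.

doddeakung

Attach case nominative -ak → doddeak.
Attach number dual -ung → doddeakung.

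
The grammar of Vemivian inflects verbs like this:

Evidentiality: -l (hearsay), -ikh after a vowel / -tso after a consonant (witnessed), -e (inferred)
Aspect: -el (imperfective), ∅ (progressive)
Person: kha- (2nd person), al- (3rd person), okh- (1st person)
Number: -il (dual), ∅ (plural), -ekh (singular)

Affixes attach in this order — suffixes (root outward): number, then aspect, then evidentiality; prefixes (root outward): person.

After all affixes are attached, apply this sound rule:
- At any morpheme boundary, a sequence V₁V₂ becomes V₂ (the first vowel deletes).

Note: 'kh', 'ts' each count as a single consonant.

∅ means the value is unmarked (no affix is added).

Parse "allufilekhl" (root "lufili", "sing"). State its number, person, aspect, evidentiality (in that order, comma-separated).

singular, 3rd person, progressive, hearsay

Segment: al-lufili-ekh-l.
number: -ekh → singular.
person: al- → 3rd person.
aspect: ∅ → progressive.
evidentiality: -l → hearsay.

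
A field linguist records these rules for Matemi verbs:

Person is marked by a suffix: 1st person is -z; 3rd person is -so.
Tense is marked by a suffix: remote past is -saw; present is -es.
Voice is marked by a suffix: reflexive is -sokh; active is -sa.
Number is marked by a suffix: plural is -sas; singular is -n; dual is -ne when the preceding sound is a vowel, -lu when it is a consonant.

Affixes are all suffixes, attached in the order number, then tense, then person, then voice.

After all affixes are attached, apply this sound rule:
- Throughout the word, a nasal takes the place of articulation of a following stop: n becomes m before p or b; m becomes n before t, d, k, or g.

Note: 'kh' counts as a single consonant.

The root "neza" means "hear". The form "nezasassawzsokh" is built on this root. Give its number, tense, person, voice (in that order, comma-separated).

Segment: neza-sas-saw-z-sokh.
number: -sas → plural.
tense: -saw → remote past.
person: -z → 1st person.
voice: -sokh → reflexive.

plural, remote past, 1st person, reflexive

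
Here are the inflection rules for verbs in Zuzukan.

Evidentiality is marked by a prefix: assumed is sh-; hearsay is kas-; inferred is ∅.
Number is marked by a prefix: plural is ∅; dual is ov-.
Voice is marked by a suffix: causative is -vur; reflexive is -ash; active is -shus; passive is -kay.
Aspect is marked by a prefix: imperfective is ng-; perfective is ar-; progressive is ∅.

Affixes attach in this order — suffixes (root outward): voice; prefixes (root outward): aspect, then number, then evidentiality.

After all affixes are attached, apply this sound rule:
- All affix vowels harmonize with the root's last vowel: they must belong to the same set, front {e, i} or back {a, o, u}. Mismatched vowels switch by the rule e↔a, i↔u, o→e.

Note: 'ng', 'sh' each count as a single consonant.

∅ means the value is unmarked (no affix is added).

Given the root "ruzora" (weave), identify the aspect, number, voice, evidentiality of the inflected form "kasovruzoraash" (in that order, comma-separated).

progressive, dual, reflexive, hearsay

Segment: kas-ov-ruzora-ash.
aspect: ∅ → progressive.
number: ov- → dual.
voice: -ash → reflexive.
evidentiality: kas- → hearsay.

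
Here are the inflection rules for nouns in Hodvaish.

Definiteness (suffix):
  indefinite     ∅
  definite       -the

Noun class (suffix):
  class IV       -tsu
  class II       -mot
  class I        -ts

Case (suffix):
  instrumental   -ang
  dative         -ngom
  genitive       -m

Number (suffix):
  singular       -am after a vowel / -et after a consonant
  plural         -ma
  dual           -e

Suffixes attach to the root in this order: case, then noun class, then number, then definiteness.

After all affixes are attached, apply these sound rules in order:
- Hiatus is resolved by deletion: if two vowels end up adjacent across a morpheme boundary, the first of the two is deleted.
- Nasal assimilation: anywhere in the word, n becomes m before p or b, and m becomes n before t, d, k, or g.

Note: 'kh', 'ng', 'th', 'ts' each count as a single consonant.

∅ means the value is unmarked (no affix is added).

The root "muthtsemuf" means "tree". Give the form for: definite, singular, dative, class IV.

muthtsemufngomtsamthe

Attach case dative -ngom → muthtsemufngom.
Attach noun class class IV -tsu → muthtsemufngomtsu.
Attach number singular -am (after vowel 'u') → muthtsemufngomtsuam.
Attach definiteness definite -the → muthtsemufngomtsuamthe.
Apply vowel deletion: muthtsemufngomtsuamthe → muthtsemufngomtsamthe.
Nasal assimilation: no change.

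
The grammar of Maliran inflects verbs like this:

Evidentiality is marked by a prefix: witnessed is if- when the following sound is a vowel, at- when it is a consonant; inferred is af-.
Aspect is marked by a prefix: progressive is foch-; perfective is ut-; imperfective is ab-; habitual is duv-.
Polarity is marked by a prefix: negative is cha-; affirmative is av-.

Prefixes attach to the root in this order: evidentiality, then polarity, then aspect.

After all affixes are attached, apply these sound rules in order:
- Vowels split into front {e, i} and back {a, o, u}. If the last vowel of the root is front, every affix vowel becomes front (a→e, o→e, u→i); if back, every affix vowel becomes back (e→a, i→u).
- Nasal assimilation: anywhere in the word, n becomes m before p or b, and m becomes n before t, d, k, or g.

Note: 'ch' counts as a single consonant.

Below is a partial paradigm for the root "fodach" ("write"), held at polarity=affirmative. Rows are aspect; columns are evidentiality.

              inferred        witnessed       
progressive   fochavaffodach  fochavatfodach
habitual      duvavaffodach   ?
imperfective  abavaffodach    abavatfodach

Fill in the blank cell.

duvavatfodach

Attach evidentiality witnessed at- (before consonant 'f') → atfodach.
Attach polarity affirmative av- → avatfodach.
Attach aspect habitual duv- → duvavatfodach.
Vowel harmony: no change.
Nasal assimilation: no change.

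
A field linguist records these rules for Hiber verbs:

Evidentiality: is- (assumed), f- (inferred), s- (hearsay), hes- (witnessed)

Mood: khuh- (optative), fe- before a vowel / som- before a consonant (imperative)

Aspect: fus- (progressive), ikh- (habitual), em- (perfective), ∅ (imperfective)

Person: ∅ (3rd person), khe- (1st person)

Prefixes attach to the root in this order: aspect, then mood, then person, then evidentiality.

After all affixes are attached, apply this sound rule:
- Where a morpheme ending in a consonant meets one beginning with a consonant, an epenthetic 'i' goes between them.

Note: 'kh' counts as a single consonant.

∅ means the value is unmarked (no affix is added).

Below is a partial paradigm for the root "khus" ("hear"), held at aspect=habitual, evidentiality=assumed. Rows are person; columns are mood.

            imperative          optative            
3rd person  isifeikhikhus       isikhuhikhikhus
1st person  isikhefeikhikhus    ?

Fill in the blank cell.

Attach aspect habitual ikh- → ikhkhus.
Attach mood optative khuh- → khuhikhkhus.
Attach person 1st person khe- → khekhuhikhkhus.
Attach evidentiality assumed is- → iskhekhuhikhkhus.
Apply epenthesis: iskhekhuhikhkhus → isikhekhuhikhikhus.

isikhekhuhikhikhus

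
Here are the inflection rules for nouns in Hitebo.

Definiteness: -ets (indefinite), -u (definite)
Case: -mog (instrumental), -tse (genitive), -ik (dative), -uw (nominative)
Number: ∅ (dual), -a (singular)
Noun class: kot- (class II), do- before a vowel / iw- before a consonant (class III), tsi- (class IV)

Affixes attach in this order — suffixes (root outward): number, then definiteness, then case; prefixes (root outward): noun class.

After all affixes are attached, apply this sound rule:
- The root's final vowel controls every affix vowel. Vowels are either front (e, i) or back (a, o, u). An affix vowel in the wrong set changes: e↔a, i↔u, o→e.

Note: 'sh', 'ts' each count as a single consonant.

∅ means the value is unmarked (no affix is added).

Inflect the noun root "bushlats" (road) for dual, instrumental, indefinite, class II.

Attach noun class class II kot- → kotbushlats.
number = dual: zero marking, form stays kotbushlats.
Attach definiteness indefinite -ets → kotbushlatsets.
Attach case instrumental -mog → kotbushlatsetsmog.
Apply vowel harmony: kotbushlatsetsmog → kotbushlatsatsmog.

kotbushlatsatsmog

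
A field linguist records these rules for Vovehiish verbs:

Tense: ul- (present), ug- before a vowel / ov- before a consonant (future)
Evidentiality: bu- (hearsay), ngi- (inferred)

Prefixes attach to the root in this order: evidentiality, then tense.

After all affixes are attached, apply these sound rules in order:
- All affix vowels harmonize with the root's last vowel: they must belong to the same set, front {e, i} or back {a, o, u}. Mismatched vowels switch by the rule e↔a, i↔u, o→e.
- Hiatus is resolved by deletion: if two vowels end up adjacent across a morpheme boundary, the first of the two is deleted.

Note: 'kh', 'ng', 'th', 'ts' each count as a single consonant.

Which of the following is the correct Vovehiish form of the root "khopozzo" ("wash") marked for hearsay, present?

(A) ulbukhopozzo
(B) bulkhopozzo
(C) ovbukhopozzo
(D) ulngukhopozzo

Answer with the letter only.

A

Attach evidentiality hearsay bu- → bukhopozzo.
Attach tense present ul- → ulbukhopozzo.
Vowel harmony: no change.
Vowel deletion: no change.
So the correct form is ulbukhopozzo, option (A).
(D) ulngukhopozzo is wrong: it uses inferred instead of hearsay for evidentiality.
(B) bulkhopozzo is wrong: it has the affixes in the wrong order.
(C) ovbukhopozzo is wrong: it uses future instead of present for tense.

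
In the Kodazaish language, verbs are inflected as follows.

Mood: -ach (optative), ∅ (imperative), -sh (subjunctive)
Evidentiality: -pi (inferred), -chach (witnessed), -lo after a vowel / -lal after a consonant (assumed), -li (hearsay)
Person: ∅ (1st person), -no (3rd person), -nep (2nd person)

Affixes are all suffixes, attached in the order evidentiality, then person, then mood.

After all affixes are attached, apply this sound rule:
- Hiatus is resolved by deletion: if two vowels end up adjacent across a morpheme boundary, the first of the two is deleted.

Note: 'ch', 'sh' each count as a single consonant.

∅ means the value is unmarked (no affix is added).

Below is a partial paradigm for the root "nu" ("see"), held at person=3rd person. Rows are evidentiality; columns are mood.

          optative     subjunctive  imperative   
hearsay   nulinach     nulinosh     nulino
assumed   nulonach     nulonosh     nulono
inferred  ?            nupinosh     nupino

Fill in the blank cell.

nupinach

Attach evidentiality inferred -pi → nupi.
Attach person 3rd person -no → nupino.
Attach mood optative -ach → nupinoach.
Apply vowel deletion: nupinoach → nupinach.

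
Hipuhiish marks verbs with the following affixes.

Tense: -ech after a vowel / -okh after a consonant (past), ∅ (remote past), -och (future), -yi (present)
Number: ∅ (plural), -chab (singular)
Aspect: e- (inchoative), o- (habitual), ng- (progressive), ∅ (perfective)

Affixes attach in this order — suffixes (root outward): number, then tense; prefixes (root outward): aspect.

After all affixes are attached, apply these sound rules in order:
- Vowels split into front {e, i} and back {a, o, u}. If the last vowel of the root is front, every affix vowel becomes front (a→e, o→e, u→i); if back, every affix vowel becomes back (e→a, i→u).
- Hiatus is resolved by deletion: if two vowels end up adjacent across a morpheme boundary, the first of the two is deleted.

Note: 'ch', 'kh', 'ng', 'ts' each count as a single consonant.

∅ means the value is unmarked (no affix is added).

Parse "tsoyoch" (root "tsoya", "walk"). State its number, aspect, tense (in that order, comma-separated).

plural, perfective, future

Segment: tsoya-och.
number: ∅ → plural.
aspect: ∅ → perfective.
tense: -och → future.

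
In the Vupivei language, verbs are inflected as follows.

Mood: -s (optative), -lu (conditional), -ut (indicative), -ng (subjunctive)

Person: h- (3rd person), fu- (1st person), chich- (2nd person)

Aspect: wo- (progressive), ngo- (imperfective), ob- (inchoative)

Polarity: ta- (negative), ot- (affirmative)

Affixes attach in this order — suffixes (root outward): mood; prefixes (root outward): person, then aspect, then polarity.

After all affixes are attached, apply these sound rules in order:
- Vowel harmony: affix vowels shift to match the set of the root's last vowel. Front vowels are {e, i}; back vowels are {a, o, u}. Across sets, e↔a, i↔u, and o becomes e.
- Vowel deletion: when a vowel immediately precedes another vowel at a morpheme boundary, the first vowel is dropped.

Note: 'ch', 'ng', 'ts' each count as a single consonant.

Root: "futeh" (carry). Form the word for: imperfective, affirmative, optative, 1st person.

etngefifutehs

Attach person 1st person fu- → fufuteh.
Attach aspect imperfective ngo- → ngofufuteh.
Attach polarity affirmative ot- → otngofufuteh.
Attach mood optative -s → otngofufutehs.
Apply vowel harmony: otngofufutehs → etngefifutehs.
Vowel deletion: no change.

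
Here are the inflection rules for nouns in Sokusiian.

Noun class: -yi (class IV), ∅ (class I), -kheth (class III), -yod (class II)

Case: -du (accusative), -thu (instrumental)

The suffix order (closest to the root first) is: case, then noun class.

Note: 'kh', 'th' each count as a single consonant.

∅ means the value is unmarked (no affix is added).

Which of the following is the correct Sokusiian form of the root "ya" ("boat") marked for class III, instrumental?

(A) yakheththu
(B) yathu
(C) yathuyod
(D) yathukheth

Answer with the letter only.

Attach case instrumental -thu → yathu.
Attach noun class class III -kheth → yathukheth.
So the correct form is yathukheth, option (D).
(A) yakheththu is wrong: it has the affixes in the wrong order.
(C) yathuyod is wrong: it uses class II instead of class III for noun class.
(B) yathu is wrong: it uses class I instead of class III for noun class.

D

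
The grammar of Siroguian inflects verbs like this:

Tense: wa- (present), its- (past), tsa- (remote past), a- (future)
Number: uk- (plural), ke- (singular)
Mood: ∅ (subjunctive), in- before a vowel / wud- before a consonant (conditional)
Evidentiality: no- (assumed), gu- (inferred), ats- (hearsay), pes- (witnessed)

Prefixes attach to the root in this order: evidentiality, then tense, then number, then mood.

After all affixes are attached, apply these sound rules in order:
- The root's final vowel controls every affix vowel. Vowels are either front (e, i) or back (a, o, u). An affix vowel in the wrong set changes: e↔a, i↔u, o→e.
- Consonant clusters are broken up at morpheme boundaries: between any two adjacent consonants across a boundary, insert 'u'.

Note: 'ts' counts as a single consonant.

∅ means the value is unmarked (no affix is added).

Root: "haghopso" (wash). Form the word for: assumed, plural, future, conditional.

unukanohaghopso

Attach evidentiality assumed no- → nohaghopso.
Attach tense future a- → anohaghopso.
Attach number plural uk- → ukanohaghopso.
Attach mood conditional in- (before vowel 'u') → inukanohaghopso.
Apply vowel harmony: inukanohaghopso → unukanohaghopso.
Epenthesis: no change.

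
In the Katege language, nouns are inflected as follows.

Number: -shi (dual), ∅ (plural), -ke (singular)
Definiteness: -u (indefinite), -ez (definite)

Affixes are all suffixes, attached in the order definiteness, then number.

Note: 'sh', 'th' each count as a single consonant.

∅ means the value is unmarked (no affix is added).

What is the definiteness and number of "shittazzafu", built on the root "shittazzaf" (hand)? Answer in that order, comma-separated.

indefinite, plural

Segment: shittazzaf-u.
definiteness: -u → indefinite.
number: ∅ → plural.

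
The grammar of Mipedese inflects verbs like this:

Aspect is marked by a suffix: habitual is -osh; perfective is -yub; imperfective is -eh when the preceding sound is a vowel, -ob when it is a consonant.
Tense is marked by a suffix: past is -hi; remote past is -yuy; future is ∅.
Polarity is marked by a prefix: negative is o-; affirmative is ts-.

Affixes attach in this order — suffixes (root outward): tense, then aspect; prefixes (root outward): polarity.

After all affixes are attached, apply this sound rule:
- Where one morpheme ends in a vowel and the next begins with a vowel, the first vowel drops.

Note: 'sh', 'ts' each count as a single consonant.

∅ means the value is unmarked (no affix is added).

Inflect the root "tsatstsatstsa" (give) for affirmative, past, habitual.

Attach polarity affirmative ts- → tstsatstsatstsa.
Attach tense past -hi → tstsatstsatstsahi.
Attach aspect habitual -osh → tstsatstsatstsahiosh.
Apply vowel deletion: tstsatstsatstsahiosh → tstsatstsatstsahosh.

tstsatstsatstsahosh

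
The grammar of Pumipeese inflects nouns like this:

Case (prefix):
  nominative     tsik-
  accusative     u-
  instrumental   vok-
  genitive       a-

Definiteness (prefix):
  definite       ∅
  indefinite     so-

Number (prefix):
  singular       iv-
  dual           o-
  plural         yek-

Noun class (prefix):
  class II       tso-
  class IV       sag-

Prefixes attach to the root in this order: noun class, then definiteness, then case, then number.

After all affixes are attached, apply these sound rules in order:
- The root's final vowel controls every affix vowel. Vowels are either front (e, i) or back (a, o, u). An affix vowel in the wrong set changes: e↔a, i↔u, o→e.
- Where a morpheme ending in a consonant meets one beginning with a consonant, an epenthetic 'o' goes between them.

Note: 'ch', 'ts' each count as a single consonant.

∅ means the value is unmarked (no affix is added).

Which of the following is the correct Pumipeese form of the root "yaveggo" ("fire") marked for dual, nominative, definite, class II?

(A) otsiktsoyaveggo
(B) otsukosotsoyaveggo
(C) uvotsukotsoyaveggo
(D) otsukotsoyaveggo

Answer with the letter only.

D

Attach noun class class II tso- → tsoyaveggo.
definiteness = definite: zero marking, form stays tsoyaveggo.
Attach case nominative tsik- → tsiktsoyaveggo.
Attach number dual o- → otsiktsoyaveggo.
Apply vowel harmony: otsiktsoyaveggo → otsuktsoyaveggo.
Apply epenthesis: otsuktsoyaveggo → otsukotsoyaveggo.
So the correct form is otsukotsoyaveggo, option (D).
(A) otsiktsoyaveggo is wrong: it fails to apply the sound rule(s).
(B) otsukosotsoyaveggo is wrong: it uses indefinite instead of definite for definiteness.
(C) uvotsukotsoyaveggo is wrong: it uses singular instead of dual for number.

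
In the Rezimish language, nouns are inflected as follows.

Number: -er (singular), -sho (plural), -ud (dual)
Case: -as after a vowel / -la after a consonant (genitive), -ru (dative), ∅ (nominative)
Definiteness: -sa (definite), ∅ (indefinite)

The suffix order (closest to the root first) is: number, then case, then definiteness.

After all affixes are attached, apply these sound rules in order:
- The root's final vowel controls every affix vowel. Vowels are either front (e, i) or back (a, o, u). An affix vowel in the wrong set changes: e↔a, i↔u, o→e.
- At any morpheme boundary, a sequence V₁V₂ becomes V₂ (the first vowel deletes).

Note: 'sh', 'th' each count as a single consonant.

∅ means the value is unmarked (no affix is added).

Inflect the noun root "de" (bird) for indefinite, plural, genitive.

deshes

Attach number plural -sho → desho.
Attach case genitive -as (after vowel 'o') → deshoas.
definiteness = indefinite: zero marking, form stays deshoas.
Apply vowel harmony: deshoas → deshees.
Apply vowel deletion: deshees → deshes.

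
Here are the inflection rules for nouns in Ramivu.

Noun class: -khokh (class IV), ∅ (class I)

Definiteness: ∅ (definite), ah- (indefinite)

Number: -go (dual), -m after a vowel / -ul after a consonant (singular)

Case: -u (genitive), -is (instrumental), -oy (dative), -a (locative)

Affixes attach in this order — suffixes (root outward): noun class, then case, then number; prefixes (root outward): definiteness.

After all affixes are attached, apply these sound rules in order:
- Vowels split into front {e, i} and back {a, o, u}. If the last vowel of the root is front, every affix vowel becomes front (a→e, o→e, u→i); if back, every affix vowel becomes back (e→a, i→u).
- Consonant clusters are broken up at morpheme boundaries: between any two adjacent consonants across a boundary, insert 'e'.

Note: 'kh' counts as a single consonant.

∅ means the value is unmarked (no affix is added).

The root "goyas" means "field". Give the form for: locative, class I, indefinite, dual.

noun class = class I: zero marking, form stays goyas.
Attach case locative -a → goyasa.
Attach number dual -go → goyasago.
Attach definiteness indefinite ah- → ahgoyasago.
Vowel harmony: no change.
Apply epenthesis: ahgoyasago → ahegoyasago.

ahegoyasago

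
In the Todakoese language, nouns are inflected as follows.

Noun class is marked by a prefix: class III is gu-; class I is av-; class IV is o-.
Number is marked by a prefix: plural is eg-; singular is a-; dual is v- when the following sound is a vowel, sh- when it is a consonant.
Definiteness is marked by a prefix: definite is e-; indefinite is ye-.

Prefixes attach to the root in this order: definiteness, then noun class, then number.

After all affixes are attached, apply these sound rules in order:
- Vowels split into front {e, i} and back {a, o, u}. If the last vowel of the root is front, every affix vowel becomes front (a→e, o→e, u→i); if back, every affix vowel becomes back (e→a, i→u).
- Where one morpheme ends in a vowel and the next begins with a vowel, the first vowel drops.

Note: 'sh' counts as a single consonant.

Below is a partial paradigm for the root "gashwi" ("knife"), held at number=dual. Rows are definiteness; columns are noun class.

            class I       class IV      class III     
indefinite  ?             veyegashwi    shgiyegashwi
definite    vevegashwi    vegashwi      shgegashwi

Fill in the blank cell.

Attach definiteness indefinite ye- → yegashwi.
Attach noun class class I av- → avyegashwi.
Attach number dual v- (before vowel 'a') → vavyegashwi.
Apply vowel harmony: vavyegashwi → vevyegashwi.
Vowel deletion: no change.

vevyegashwi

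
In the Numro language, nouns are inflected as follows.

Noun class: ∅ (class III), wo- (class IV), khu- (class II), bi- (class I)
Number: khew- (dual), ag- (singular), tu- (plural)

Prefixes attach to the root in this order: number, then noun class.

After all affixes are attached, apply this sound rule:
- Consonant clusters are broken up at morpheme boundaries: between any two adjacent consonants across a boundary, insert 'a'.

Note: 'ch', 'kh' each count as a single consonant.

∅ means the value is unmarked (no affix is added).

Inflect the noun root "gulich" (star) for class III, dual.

khewagulich

Attach number dual khew- → khewgulich.
noun class = class III: zero marking, form stays khewgulich.
Apply epenthesis: khewgulich → khewagulich.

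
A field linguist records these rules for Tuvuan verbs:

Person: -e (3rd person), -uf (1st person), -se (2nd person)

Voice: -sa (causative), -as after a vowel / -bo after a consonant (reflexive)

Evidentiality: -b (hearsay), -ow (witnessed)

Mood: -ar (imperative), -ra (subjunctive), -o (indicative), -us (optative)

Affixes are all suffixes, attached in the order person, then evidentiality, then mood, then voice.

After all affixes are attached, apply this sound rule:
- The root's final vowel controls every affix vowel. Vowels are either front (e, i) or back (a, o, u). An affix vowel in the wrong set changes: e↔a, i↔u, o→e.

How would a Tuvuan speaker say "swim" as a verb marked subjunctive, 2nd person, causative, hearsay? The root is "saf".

safsabrasa

Attach person 2nd person -se → safse.
Attach evidentiality hearsay -b → safseb.
Attach mood subjunctive -ra → safsebra.
Attach voice causative -sa → safsebrasa.
Apply vowel harmony: safsebrasa → safsabrasa.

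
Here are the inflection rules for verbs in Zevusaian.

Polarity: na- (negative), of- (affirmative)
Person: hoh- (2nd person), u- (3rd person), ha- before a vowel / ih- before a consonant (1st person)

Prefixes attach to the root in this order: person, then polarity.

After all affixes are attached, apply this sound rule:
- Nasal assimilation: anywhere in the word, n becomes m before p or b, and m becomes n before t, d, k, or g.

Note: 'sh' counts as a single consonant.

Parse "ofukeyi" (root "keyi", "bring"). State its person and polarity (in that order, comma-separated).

Segment: of-u-keyi.
person: u- → 3rd person.
polarity: of- → affirmative.

3rd person, affirmative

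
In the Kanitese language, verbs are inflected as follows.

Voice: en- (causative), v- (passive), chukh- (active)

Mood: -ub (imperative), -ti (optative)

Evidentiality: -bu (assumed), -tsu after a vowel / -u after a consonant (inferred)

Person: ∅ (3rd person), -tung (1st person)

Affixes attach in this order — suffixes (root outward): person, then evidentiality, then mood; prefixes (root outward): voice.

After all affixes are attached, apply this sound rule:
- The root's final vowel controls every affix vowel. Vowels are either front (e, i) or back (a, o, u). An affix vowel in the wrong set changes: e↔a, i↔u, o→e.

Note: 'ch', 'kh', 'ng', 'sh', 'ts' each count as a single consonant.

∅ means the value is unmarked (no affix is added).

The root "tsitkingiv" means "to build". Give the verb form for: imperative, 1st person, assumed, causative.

Attach person 1st person -tung → tsitkingivtung.
Attach voice causative en- → entsitkingivtung.
Attach evidentiality assumed -bu → entsitkingivtungbu.
Attach mood imperative -ub → entsitkingivtungbuub.
Apply vowel harmony: entsitkingivtungbuub → entsitkingivtingbiib.

entsitkingivtingbiib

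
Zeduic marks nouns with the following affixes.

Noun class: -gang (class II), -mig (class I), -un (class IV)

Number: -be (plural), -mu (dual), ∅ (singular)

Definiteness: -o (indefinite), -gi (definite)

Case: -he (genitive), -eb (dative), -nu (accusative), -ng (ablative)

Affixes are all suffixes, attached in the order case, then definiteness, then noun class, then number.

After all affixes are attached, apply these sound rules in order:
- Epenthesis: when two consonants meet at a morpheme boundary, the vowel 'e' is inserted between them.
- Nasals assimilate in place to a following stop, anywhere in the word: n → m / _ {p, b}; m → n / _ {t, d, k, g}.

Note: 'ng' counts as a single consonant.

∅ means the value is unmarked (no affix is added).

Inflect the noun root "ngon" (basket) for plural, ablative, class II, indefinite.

ngonengogangebe

Attach case ablative -ng → ngonng.
Attach definiteness indefinite -o → ngonngo.
Attach noun class class II -gang → ngonngogang.
Attach number plural -be → ngonngogangbe.
Apply epenthesis: ngonngogangbe → ngonengogangebe.
Nasal assimilation: no change.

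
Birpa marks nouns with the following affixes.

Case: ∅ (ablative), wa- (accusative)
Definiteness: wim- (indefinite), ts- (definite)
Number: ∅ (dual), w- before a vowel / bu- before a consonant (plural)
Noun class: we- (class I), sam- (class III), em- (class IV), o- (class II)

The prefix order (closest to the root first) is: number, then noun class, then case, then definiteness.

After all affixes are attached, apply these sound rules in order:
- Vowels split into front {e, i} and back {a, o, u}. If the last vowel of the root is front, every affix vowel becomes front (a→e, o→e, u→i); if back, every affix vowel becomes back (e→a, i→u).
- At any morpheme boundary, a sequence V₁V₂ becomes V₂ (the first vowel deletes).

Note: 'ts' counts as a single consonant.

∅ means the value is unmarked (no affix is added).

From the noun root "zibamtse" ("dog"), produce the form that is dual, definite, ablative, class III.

number = dual: zero marking, form stays zibamtse.
Attach noun class class III sam- → samzibamtse.
case = ablative: zero marking, form stays samzibamtse.
Attach definiteness definite ts- → tssamzibamtse.
Apply vowel harmony: tssamzibamtse → tssemzibamtse.
Vowel deletion: no change.

tssemzibamtse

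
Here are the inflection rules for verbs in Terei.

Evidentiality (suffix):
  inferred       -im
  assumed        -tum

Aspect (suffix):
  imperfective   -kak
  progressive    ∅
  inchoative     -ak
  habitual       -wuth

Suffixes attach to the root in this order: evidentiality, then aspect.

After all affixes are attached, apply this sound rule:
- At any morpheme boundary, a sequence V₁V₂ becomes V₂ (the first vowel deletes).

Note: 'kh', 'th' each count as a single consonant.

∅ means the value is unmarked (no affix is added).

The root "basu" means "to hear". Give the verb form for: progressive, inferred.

Attach evidentiality inferred -im → basuim.
aspect = progressive: zero marking, form stays basuim.
Apply vowel deletion: basuim → basim.

basim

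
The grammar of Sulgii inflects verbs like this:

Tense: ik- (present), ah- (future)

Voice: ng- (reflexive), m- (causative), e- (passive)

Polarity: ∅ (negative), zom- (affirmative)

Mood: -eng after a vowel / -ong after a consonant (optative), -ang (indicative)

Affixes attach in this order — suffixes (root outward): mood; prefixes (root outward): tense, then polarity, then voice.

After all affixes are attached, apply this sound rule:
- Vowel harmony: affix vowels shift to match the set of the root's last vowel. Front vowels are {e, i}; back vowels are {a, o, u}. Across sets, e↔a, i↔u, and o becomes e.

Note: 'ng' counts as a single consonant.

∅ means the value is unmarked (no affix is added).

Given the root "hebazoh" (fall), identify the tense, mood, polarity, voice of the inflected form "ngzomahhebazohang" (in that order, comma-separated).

future, indicative, affirmative, reflexive

Segment: ng-zom-ah-hebazoh-ang.
tense: ah- → future.
mood: -ang → indicative.
polarity: zom- → affirmative.
voice: ng- → reflexive.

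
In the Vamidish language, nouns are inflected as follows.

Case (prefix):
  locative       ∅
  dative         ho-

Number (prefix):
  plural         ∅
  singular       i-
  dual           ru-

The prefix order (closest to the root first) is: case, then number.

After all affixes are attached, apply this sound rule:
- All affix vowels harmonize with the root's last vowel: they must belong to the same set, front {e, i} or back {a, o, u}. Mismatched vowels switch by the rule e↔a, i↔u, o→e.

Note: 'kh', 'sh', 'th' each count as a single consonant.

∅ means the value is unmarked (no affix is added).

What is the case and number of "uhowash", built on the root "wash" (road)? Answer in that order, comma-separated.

Segment: i-ho-wash.
case: ho- → dative.
number: i- → singular.

dative, singular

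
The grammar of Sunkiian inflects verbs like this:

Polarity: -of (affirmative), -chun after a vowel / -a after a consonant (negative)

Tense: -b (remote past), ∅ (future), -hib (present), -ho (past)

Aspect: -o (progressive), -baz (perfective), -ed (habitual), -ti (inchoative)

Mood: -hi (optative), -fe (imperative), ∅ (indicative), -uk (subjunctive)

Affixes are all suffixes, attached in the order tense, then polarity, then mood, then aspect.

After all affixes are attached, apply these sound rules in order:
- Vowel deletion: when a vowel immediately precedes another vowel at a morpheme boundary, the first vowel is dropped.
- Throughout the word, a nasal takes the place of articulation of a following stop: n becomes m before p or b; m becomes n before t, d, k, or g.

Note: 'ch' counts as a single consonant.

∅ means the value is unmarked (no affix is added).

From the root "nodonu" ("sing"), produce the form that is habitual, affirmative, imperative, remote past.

Attach tense remote past -b → nodonub.
Attach polarity affirmative -of → nodonubof.
Attach mood imperative -fe → nodonuboffe.
Attach aspect habitual -ed → nodonuboffeed.
Apply vowel deletion: nodonuboffeed → nodonuboffed.
Nasal assimilation: no change.

nodonuboffed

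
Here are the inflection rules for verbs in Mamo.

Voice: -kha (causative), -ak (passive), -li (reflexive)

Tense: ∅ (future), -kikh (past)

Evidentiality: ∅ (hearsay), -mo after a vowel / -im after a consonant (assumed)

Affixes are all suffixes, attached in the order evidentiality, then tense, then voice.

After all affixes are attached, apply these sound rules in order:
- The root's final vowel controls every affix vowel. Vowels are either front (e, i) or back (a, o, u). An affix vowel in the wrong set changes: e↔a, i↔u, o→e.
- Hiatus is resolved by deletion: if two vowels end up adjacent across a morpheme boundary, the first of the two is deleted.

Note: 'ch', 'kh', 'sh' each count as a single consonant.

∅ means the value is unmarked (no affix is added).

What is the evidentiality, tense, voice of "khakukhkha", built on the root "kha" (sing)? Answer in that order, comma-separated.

Segment: kha-kikh-kha.
evidentiality: ∅ → hearsay.
tense: -kikh → past.
voice: -kha → causative.

hearsay, past, causative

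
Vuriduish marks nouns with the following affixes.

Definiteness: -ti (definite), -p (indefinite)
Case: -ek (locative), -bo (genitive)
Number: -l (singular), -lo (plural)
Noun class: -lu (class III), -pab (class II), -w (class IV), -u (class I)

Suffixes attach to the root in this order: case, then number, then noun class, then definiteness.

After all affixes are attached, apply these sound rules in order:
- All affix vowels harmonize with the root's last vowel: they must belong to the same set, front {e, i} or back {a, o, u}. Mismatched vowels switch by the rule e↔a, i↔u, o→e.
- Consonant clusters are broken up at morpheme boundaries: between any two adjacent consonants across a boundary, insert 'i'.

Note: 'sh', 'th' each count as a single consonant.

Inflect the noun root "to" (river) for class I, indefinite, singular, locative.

toakilup

Attach case locative -ek → toek.
Attach number singular -l → toekl.
Attach noun class class I -u → toeklu.
Attach definiteness indefinite -p → toeklup.
Apply vowel harmony: toeklup → toaklup.
Apply epenthesis: toaklup → toakilup.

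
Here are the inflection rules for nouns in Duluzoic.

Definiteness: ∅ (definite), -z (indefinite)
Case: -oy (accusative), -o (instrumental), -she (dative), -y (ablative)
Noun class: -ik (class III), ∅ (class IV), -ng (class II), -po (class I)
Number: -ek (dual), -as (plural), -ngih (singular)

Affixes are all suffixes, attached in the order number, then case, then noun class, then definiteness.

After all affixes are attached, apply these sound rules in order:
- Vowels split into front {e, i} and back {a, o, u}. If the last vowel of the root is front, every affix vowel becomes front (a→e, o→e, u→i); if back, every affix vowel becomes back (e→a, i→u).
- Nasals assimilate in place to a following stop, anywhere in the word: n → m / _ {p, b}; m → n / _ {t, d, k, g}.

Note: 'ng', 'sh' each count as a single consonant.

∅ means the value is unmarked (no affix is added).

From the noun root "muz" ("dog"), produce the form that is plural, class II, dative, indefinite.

Attach number plural -as → muzas.
Attach case dative -she → muzasshe.
Attach noun class class II -ng → muzassheng.
Attach definiteness indefinite -z → muzasshengz.
Apply vowel harmony: muzasshengz → muzasshangz.
Nasal assimilation: no change.

muzasshangz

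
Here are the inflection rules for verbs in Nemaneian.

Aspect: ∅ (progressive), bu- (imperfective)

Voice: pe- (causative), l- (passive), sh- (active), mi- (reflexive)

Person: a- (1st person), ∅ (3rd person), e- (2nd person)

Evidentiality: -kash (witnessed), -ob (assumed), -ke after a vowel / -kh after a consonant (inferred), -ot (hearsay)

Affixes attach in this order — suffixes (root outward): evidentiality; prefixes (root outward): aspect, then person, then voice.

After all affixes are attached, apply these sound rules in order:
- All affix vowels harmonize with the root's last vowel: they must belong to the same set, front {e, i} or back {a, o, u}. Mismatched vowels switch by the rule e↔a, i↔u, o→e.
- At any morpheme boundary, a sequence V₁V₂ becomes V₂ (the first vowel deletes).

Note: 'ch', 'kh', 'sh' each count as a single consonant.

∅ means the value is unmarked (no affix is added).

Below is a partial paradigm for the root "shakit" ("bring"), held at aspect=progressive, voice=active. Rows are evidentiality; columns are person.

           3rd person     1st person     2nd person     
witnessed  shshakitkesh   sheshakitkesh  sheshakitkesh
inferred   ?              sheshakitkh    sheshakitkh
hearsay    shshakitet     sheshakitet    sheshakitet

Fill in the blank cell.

shshakitkh

aspect = progressive: zero marking, form stays shakit.
person = 3rd person: zero marking, form stays shakit.
Attach voice active sh- → shshakit.
Attach evidentiality inferred -kh (after consonant 't') → shshakitkh.
Vowel harmony: no change.
Vowel deletion: no change.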